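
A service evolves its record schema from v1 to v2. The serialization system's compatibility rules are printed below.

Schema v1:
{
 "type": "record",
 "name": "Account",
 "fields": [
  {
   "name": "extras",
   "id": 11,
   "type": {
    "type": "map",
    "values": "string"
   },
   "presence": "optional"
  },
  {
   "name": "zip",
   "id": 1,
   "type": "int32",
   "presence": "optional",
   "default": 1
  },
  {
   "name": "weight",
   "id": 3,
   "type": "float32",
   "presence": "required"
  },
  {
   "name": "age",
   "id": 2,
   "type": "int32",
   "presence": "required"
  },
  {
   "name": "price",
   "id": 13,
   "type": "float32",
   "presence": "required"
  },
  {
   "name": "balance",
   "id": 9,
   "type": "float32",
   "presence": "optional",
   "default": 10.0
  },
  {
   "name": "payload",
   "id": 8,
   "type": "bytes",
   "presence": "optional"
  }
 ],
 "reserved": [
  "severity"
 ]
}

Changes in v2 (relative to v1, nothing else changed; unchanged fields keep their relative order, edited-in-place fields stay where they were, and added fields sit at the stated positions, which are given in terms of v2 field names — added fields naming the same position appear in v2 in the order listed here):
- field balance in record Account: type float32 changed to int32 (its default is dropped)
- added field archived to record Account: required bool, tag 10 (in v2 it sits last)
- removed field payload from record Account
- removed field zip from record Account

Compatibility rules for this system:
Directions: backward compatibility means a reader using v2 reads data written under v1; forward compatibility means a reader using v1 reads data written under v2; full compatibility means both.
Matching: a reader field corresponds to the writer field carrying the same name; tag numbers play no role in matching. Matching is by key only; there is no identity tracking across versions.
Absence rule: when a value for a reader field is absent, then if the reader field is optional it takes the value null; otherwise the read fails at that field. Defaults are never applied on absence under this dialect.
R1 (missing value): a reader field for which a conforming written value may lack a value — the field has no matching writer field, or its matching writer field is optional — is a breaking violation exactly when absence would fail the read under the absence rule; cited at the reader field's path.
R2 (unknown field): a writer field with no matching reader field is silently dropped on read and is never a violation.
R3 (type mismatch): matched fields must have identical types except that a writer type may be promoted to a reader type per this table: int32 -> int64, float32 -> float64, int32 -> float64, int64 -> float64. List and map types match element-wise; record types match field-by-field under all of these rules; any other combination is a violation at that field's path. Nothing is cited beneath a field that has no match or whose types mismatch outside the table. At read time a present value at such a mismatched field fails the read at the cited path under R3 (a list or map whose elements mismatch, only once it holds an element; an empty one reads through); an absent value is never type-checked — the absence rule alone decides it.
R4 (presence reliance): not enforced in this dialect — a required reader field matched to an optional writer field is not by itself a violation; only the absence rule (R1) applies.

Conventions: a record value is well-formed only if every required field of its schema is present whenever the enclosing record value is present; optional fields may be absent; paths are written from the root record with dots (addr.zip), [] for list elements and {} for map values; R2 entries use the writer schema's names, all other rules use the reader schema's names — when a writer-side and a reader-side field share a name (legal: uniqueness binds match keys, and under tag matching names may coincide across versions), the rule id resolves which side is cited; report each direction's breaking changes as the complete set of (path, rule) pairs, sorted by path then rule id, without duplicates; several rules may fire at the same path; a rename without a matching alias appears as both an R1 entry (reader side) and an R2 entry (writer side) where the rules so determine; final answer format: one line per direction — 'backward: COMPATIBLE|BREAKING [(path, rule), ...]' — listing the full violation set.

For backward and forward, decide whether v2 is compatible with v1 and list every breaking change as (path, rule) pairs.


the writer's type comes first in each Account pair
checking backward for Account: reader v2 against writer v1:
  map<string, string> -> map<string, string>, writer optional: extras aligns to extras
  float32 -> float32, writer required: weight aligns to weight
  int32 -> int32, writer required: age aligns to age
  float32 -> float32, writer required: price aligns to price
  float32 -> int32, writer optional: balance aligns to balance
  archived: no writer-side match
  writer zip: unknown to reader
  writer payload: unknown to reader
  R1 fires at archived
  R3 fires at balance
  => backward verdict for Account: BREAKING, 2 violation(s)
checking forward for Account: reader v1 against writer v2:
  map<string, string> -> map<string, string>, writer optional: extras aligns to extras
  zip: no writer-side match
  float32 -> float32, writer required: weight aligns to weight
  int32 -> int32, writer required: age aligns to age
  float32 -> float32, writer required: price aligns to price
  int32 -> float32, writer optional: balance aligns to balance
  payload: no writer-side match
  writer archived: unknown to reader
  R3 fires at balance
  => forward verdict for Account: BREAKING, 1 violation(s)

backward: BREAKING [(archived, R1), (balance, R3)]; forward: BREAKING [(balance, R3)]


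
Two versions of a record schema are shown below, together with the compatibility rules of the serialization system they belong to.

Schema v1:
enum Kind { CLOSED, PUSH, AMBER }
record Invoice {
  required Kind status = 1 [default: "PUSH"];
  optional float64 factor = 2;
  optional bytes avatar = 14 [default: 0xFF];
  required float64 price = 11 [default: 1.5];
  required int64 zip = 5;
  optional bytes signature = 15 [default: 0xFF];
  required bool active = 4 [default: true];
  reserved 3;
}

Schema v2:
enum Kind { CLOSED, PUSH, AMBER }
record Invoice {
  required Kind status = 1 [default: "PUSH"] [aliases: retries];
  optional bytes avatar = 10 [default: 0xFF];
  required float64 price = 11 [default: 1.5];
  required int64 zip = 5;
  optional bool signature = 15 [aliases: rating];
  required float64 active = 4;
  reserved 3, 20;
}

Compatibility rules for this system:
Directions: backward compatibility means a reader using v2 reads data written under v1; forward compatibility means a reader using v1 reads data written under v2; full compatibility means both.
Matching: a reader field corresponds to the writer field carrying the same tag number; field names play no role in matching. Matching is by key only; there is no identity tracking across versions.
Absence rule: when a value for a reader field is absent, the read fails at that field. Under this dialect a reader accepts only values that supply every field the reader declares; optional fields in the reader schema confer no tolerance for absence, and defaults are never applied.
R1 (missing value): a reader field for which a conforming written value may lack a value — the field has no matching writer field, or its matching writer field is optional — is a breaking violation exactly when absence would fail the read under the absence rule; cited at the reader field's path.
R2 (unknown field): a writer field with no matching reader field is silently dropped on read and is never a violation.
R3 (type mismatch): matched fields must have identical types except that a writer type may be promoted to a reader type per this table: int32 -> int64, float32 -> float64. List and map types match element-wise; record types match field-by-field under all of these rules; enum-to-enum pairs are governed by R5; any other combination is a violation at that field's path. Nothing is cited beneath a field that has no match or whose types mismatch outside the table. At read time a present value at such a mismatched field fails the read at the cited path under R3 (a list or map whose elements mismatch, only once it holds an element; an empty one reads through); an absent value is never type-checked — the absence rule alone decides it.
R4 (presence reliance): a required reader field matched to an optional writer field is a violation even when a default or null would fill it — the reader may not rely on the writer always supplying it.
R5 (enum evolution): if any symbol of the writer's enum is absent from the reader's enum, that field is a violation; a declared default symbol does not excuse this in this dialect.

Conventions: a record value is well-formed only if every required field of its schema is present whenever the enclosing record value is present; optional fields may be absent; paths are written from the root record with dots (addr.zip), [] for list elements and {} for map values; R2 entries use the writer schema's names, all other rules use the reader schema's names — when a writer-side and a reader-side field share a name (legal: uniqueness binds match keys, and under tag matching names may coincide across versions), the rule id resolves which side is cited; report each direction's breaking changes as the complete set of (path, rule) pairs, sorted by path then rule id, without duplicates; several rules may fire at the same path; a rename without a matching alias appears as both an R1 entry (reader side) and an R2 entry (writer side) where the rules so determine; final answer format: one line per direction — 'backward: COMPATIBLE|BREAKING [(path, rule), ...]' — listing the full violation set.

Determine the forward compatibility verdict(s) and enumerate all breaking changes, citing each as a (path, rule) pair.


the writer's type comes first in each Invoice pair
forward for Invoice (reader v1, writer v2):
  status <- status (Kind -> Kind, writer required)
  factor: no writer-side match
  avatar: no writer-side match
  price <- price (float64 -> float64, writer required)
  zip <- zip (int64 -> int64, writer required)
  signature <- signature (bool -> bytes, writer optional)
  active <- active (float64 -> bool, writer required)
  writer avatar: unknown to reader
  rule R3 violated at active
  rule R1 violated at avatar
  rule R1 violated at factor
  rule R1 violated at signature
  rule R3 violated at signature
  => forward: BREAKING (5)
ruling out the remaining Invoice differences:
  field avatar in record Invoice: tag 14 changed to 10 -> no rule fires on it in Invoice's dialect; the asked verdict holds
  removed field factor from record Invoice -> matters only for Invoice's backward compatibility — outside the asked direction

forward: BREAKING [(active, R3), (avatar, R1), (factor, R1), (signature, R1), (signature, R3)]


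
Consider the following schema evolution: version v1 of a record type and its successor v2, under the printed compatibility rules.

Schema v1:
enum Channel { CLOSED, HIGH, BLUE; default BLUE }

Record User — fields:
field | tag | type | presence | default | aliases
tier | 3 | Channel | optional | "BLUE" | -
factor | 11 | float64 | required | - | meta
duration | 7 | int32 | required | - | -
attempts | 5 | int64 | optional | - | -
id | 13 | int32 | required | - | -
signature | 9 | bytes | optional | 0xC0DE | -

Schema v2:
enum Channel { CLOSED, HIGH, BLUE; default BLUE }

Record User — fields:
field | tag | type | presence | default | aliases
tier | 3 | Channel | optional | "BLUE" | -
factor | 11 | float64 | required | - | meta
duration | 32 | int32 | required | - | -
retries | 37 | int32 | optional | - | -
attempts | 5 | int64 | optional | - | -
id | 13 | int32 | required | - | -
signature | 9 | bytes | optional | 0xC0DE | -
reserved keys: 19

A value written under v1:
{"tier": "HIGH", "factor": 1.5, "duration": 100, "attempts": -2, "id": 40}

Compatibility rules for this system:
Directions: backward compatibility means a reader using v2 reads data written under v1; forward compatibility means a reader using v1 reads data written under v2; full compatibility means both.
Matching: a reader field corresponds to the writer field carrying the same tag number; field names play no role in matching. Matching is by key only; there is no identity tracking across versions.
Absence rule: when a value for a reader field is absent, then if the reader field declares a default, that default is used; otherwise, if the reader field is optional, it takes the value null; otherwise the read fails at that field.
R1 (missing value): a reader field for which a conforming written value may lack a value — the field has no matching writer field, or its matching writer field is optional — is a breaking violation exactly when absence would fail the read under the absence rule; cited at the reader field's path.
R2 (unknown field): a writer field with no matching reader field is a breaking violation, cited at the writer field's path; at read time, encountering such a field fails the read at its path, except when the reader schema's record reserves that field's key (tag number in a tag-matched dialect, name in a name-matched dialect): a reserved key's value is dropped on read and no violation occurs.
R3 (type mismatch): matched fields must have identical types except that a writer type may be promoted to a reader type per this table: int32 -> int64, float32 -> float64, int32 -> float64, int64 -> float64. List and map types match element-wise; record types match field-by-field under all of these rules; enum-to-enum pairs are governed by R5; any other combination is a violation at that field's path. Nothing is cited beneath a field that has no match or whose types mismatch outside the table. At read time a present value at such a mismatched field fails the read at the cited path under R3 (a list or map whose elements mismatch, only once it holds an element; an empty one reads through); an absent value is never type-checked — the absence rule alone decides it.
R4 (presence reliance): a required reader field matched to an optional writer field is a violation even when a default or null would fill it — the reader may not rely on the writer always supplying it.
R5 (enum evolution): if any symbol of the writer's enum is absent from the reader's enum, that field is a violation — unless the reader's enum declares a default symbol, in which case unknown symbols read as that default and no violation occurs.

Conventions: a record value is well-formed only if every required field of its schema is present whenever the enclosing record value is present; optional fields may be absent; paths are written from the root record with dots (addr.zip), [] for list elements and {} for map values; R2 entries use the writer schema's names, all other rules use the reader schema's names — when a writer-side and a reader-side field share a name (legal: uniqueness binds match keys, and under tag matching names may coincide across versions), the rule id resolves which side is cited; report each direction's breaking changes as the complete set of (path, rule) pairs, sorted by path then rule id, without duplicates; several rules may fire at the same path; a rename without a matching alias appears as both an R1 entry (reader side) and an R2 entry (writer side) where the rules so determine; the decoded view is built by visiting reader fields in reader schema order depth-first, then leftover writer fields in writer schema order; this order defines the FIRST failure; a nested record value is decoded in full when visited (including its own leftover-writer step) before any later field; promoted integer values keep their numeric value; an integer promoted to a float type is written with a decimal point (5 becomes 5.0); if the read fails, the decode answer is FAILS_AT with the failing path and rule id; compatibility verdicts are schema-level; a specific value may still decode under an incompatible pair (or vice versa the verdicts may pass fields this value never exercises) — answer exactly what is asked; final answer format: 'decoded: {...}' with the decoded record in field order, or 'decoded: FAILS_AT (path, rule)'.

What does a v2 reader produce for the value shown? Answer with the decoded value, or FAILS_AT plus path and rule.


each type pair in User: writer, then reader
migrating the User value to v2:
  tier := "HIGH"
  factor := 1.5
  read fails at duration under R1 (no fill)
  => FAILS_AT (duration, R1)
remaining User differences; none change what is asked:
  added field retries to record User: optional int32, tag 37 (in v2 it sits immediately before attempts) -> changes User's schema-level verdicts only — the decode of this value is the same

decoded: FAILS_AT (duration, R1)


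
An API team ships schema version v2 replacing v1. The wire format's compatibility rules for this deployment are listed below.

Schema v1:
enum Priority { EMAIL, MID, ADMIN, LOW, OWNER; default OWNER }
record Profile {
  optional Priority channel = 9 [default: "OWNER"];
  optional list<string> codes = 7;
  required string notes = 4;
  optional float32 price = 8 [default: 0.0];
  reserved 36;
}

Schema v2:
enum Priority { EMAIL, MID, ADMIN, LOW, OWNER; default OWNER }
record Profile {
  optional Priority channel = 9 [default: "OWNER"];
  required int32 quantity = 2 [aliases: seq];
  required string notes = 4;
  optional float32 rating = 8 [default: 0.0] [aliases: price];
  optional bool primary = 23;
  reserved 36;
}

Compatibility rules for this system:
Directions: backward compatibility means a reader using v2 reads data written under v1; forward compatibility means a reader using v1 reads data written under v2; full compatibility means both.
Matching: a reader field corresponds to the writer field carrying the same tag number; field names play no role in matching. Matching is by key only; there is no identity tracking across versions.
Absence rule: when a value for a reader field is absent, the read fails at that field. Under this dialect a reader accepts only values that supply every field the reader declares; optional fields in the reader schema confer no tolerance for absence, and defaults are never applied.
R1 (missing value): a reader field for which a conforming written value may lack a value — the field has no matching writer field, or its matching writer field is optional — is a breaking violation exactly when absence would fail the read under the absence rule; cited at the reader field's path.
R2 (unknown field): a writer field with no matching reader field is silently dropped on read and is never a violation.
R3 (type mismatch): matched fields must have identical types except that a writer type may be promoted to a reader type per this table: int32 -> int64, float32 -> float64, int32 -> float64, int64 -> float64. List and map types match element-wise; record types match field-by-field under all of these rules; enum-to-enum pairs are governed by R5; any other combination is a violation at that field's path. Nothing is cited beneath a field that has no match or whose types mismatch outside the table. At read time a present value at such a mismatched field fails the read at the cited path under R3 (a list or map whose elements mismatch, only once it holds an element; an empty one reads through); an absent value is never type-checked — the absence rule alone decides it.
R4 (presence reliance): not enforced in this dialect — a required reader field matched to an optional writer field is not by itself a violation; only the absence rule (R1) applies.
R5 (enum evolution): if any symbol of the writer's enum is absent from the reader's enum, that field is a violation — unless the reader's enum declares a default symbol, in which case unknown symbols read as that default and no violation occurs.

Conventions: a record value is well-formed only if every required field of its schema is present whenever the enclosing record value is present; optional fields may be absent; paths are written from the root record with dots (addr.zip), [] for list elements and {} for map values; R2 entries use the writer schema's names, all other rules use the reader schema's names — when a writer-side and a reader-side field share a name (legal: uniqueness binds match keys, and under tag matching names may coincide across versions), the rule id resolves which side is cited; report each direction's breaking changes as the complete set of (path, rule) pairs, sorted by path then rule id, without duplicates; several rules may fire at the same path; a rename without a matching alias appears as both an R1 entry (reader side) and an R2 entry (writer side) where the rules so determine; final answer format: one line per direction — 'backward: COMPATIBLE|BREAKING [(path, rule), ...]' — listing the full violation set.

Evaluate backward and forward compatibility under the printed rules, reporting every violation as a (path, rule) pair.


arrows below run writer -> reader for Profile
backward on Profile — v2 reading data written by v1:
  writer optional, Priority -> Priority: reader channel maps from writer channel
  no writer field matches reader quantity
  writer required, string -> string: reader notes maps from writer notes
  writer optional, float32 -> float32: reader rating maps from writer price
  no writer field matches reader primary
  writer field codes has no reader counterpart
  violation R1 at channel
  violation R1 at primary
  violation R1 at quantity
  violation R1 at rating
  => backward: BREAKING (4)
forward on Profile — v1 reading data written by v2:
  writer optional, Priority -> Priority: reader channel maps from writer channel
  no writer field matches reader codes
  writer required, string -> string: reader notes maps from writer notes
  writer optional, float32 -> float32: reader price maps from writer rating
  writer field quantity has no reader counterpart
  writer field primary has no reader counterpart
  violation R1 at channel
  violation R1 at codes
  violation R1 at price
  => forward: BREAKING (3)

backward: BREAKING [(channel, R1), (primary, R1), (quantity, R1), (rating, R1)]; forward: BREAKING [(channel, R1), (codes, R1), (price, R1)]


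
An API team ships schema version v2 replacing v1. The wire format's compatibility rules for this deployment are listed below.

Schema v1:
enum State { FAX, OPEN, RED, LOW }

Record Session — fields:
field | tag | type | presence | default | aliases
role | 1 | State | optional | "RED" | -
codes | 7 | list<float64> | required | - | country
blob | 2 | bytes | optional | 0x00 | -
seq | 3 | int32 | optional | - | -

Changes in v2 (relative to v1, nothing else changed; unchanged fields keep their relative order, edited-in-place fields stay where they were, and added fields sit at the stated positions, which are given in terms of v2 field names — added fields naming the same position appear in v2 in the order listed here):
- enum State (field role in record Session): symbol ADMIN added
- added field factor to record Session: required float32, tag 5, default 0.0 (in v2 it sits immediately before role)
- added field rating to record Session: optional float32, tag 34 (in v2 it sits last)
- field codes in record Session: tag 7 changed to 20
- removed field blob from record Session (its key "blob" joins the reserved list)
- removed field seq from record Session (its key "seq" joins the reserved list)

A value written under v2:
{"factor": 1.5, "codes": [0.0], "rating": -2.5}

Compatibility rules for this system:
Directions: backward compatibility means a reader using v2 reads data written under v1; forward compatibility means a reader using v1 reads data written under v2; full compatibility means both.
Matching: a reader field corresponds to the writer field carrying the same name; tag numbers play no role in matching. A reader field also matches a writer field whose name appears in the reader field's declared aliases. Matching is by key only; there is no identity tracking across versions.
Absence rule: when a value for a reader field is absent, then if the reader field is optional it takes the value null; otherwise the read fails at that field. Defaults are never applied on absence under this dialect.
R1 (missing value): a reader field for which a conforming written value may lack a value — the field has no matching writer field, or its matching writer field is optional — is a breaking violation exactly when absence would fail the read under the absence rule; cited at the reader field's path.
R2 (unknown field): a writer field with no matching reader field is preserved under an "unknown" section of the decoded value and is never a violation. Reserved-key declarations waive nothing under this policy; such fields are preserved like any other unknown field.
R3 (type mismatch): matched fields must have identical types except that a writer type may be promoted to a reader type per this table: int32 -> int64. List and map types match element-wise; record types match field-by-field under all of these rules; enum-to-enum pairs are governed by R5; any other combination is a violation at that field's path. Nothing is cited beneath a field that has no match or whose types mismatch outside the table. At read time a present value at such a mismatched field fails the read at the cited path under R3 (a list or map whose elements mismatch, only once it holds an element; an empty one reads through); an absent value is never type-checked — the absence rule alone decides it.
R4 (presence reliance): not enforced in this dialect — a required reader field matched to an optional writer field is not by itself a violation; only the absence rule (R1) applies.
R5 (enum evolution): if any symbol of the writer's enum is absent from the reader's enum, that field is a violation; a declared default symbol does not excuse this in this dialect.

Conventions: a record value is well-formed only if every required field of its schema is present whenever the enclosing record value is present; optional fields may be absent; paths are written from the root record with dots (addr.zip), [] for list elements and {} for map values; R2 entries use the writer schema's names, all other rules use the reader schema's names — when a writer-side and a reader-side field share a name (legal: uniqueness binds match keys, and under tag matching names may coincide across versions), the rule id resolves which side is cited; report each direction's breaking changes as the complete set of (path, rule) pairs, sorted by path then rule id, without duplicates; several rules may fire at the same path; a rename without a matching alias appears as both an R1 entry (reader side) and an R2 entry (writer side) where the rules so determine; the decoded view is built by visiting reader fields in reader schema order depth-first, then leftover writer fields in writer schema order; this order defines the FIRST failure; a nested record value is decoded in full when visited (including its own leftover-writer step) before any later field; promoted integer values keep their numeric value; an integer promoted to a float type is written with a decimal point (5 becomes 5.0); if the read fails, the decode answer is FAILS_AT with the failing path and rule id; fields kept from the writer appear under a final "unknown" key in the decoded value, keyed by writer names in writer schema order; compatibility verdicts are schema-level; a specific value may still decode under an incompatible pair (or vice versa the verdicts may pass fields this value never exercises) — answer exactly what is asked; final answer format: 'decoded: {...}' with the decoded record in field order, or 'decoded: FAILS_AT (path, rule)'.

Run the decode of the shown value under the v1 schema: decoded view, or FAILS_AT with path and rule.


decoded: {"role": null, "codes": [0.0], "blob": null, "seq": null, "unknown": {"factor": 1.5, "rating": -2.5}}

in Session below, arrows point writer -> reader
migrating the Session value to v1:
  role := null (missing; optional => null)
  codes := [0.0]
  blob := null (missing; optional => null)
  seq := null (missing; optional => null)
  writer factor: kept under "unknown"
  writer rating: kept under "unknown"
  => decoded: {"role": null, "codes": [0.0], "blob": null, "seq": null, "unknown": {"factor": 1.5, "rating": -2.5}}
ruling out the remaining Session differences:
  enum State (field role in record Session): symbol ADMIN added -> a verdict-level change on Session — the shown value reads the same
  field codes in record Session: tag 7 changed to 20 -> inert under this dialect — no rule fires on Session and the result does not move
  removed field blob from record Session (its key "blob" joins the reserved list) -> inert under this dialect — no rule fires on Session and the result does not move
  removed field seq from record Session (its key "seq" joins the reserved list) -> inert under this dialect — no rule fires on Session and the result does not move


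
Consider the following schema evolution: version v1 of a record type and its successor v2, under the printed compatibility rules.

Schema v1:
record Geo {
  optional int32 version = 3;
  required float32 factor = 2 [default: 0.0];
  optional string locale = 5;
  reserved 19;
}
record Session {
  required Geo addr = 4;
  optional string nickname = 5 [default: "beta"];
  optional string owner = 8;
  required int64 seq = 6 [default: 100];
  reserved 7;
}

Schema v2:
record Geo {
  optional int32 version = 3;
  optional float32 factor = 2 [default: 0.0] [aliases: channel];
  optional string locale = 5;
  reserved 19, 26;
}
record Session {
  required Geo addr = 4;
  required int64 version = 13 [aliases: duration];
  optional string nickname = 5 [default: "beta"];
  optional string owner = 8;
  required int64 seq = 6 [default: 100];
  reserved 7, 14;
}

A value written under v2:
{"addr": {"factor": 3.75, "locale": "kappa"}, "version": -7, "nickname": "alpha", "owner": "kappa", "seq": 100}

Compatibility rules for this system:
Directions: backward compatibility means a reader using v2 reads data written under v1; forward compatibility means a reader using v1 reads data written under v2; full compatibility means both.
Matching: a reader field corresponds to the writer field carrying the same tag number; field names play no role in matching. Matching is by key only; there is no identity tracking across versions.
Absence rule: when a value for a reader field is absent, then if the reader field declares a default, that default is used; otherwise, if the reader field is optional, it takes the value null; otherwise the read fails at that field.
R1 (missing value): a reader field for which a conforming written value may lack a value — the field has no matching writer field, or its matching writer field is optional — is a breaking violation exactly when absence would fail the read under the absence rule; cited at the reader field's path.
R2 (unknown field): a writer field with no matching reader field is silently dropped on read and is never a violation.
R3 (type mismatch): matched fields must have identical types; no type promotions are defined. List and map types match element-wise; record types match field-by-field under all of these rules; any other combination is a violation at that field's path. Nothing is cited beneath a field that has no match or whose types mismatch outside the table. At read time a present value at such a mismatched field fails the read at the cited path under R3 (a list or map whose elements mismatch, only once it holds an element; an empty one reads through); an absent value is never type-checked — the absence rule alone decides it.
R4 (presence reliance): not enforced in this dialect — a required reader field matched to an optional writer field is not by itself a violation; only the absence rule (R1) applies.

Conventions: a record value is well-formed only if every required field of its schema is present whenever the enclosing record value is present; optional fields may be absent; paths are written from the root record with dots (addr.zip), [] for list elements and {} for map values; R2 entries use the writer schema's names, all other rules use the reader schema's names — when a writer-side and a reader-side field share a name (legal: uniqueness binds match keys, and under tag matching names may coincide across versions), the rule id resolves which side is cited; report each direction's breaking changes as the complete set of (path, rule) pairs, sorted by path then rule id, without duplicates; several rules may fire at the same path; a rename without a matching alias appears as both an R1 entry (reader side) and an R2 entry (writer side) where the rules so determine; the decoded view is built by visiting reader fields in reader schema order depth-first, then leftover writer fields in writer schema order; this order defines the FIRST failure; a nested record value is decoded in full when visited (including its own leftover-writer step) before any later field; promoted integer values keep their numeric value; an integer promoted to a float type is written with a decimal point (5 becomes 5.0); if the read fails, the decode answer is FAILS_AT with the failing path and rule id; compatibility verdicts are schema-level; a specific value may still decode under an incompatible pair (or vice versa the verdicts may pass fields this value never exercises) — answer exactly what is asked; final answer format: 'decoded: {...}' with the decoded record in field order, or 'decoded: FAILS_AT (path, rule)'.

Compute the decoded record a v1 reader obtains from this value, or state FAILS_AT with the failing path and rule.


each type pair in Session: writer, then reader
decode (reader v1):
  addr.version := null (missing; optional => null)
  addr.factor := 3.75
  addr.locale := "kappa"
  nickname := "alpha"
  owner := "kappa"
  seq := 100
  writer version: no reader field; dropped
  => decoded: {"addr": {"version": null, "factor": 3.75, "locale": "kappa"}, "nickname": "alpha", "owner": "kappa", "seq": 100}
checking off the Session differences that do not matter here:
  added field version to record Session: required int64, tag 13 (in v2 it sits immediately before nickname) -> changes Session's schema-level verdicts only — the decode of this value is the same
  field factor in record Geo: required changed to optional -> triggers nothing under the printed rules; the Session answer is the same either way

decoded: {"addr": {"version": null, "factor": 3.75, "locale": "kappa"}, "nickname": "alpha", "owner": "kappa", "seq": 100}


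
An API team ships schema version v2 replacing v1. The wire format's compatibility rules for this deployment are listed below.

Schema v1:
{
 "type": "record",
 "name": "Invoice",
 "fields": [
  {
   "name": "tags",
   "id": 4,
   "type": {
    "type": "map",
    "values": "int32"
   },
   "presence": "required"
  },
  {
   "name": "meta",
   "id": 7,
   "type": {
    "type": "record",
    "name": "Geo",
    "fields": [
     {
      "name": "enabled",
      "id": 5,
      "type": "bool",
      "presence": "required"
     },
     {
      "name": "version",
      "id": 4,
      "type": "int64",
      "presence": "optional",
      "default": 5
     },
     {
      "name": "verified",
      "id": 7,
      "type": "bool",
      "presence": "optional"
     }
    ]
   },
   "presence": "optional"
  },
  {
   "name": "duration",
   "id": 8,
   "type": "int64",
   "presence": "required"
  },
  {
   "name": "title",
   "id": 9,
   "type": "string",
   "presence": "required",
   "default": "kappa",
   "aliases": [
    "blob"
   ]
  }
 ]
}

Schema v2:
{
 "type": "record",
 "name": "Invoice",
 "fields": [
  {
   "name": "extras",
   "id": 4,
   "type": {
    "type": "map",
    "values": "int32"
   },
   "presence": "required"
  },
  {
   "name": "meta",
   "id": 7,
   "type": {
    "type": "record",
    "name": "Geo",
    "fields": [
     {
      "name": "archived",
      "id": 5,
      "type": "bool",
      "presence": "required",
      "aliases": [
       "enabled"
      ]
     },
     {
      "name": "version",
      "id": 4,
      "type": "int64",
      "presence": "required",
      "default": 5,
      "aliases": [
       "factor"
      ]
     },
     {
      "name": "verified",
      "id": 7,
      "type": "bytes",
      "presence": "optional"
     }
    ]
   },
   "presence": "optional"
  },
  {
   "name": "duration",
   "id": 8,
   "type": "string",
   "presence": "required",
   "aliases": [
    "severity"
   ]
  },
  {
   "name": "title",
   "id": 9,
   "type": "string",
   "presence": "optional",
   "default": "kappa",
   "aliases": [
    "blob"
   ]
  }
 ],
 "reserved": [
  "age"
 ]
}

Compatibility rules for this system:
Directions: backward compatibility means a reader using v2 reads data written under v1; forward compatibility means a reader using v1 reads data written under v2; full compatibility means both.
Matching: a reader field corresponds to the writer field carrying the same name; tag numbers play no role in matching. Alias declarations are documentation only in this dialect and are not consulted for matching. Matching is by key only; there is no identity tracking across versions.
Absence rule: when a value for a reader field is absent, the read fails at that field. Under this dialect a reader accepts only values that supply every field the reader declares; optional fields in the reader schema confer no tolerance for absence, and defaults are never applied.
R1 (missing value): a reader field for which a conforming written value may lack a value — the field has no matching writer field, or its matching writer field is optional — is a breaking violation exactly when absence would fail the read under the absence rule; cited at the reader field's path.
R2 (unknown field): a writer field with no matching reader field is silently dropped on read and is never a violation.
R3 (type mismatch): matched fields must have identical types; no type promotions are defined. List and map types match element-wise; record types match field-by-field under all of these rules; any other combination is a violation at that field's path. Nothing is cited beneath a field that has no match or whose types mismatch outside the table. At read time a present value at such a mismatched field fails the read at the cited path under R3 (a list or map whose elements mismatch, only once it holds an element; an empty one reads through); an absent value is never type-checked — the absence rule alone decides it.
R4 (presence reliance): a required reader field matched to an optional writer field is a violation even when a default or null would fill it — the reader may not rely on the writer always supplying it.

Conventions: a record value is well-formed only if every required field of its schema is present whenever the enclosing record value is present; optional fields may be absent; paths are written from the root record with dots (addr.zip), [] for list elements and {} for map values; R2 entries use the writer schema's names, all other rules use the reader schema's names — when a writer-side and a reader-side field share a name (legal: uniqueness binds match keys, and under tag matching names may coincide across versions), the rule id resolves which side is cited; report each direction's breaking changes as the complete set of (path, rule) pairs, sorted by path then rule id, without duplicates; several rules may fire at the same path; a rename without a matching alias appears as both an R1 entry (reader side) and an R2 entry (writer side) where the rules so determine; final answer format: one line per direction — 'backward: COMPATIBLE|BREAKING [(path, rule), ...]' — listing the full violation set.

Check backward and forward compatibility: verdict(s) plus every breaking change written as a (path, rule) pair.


backward: BREAKING [(duration, R3), (extras, R1), (meta, R1), (meta.archived, R1), (meta.verified, R1), (meta.verified, R3), (meta.version, R1), (meta.version, R4)]; forward: BREAKING [(duration, R3), (meta, R1), (meta.enabled, R1), (meta.verified, R1), (meta.verified, R3), (tags, R1), (title, R1), (title, R4)]

in Invoice below, arrows point writer -> reader
backward pass over Invoice, reader schema v2, writer schema v1:
  extras: no writer-side match
  writer optional, Geo -> Geo: reader meta maps from writer meta
  writer required, int64 -> string: reader duration maps from writer duration
  writer required, string -> string: reader title maps from writer title
  writer tags: unknown to reader
  meta.archived: no writer-side match
  writer optional, int64 -> int64: reader meta.version maps from writer meta.version
  writer optional, bool -> bytes: reader meta.verified maps from writer meta.verified
  writer meta.enabled: unknown to reader
  breaking: (duration, R3)
  breaking: (extras, R1)
  breaking: (meta, R1)
  breaking: (meta.archived, R1)
  breaking: (meta.verified, R1)
  breaking: (meta.verified, R3)
  breaking: (meta.version, R1)
  breaking: (meta.version, R4)
  backward on Invoice therefore BREAKING (8)
forward pass over Invoice, reader schema v1, writer schema v2:
  tags: no writer-side match
  writer optional, Geo -> Geo: reader meta maps from writer meta
  writer required, string -> int64: reader duration maps from writer duration
  writer optional, string -> string: reader title maps from writer title
  writer extras: unknown to reader
  meta.enabled: no writer-side match
  writer required, int64 -> int64: reader meta.version maps from writer meta.version
  writer optional, bytes -> bool: reader meta.verified maps from writer meta.verified
  writer meta.archived: unknown to reader
  breaking: (duration, R3)
  breaking: (meta, R1)
  breaking: (meta.enabled, R1)
  breaking: (meta.verified, R1)
  breaking: (meta.verified, R3)
  breaking: (tags, R1)
  breaking: (title, R1)
  breaking: (title, R4)
  forward on Invoice therefore BREAKING (8)
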